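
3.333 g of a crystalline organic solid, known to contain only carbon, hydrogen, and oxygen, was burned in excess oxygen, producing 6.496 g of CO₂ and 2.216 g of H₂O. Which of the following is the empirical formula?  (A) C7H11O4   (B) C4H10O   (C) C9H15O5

mol C = 6.496 g CO₂ ÷ 44.009 g/mol = 0.14761 mol
mol H = 2 × 2.216 g H₂O ÷ 18.015 g/mol = 0.24602 mol
mass O = 3.333 − (1.7729 + 0.24799) = 1.3121 g → mol O = 1.3121 ÷ 15.999 = 0.082012 mol
Divide by the smallest (0.082012 mol): C 1.800, H 3.000, O 1.000
Multiplying each by 5 gives whole numbers: C 9.00, H 15.00, O 5.00

(C) C9H15O5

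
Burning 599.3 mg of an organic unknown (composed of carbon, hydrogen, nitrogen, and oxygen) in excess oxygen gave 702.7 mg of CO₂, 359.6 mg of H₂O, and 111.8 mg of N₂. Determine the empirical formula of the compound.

C2H5NO2

mol C = 0.7027 g CO₂ ÷ 44.009 g/mol = 0.015967 mol
mol H = 2 × 0.3596 g H₂O ÷ 18.015 g/mol = 0.039922 mol
mol N = 2 × 0.1118 g N₂ ÷ 28.014 g/mol = 0.0079817 mol
mass O = 0.5993 − (0.19178 + 0.040242 + 0.11180) = 0.25548 g → mol O = 0.25548 ÷ 15.999 = 0.015968 mol
Divide by the smallest (0.0079817 mol): C 2.000, H 5.002, N 1.000, O 2.001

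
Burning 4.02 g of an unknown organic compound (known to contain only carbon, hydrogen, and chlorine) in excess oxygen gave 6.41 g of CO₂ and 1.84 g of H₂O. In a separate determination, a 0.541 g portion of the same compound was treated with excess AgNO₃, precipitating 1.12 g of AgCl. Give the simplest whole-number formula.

C5H7Cl2

mol C = 6.41 g CO₂ ÷ 44.009 g/mol = 0.1457 mol
mol H = 2 × 1.84 g H₂O ÷ 18.015 g/mol = 0.2043 mol
From the AgCl data: mol Cl per gram of compound = (1.12 ÷ 143.318) ÷ 0.541 = 0.01445 mol/g, so in the 4.02 g combustion sample mol Cl = 0.05807 mol
Divide by the smallest (0.05807 mol): C 2.508, H 3.518, Cl 1.000
Multiplying each by 2 gives whole numbers: C 5.02, H 7.04, Cl 2.00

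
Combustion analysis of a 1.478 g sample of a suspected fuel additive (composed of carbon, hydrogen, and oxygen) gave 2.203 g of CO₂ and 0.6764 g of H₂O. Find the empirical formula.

C2H3O2

mol C = 2.203 g CO₂ ÷ 44.009 g/mol = 0.050058 mol
mol H = 2 × 0.6764 g H₂O ÷ 18.015 g/mol = 0.075093 mol
mass O = 1.478 − (0.60125 + 0.075694) = 0.80106 g → mol O = 0.80106 ÷ 15.999 = 0.050069 mol
Divide by the smallest (0.050058 mol): C 1.000, H 1.500, O 1.000
Multiplying each by 2 gives whole numbers: C 2.00, H 3.00, O 2.00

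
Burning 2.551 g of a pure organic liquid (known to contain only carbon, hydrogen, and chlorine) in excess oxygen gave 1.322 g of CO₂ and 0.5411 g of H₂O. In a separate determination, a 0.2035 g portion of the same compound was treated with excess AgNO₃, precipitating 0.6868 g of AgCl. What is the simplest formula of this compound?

CH2Cl2

mol C = 1.322 g CO₂ ÷ 44.009 g/mol = 0.030039 mol
mol H = 2 × 0.5411 g H₂O ÷ 18.015 g/mol = 0.060072 mol
From the AgCl data: mol Cl per gram of compound = (0.6868 ÷ 143.318) ÷ 0.2035 = 0.023549 mol/g, so in the 2.551 g combustion sample mol Cl = 0.060072 mol
Divide by the smallest (0.030039 mol): C 1.000, H 2.000, Cl 2.000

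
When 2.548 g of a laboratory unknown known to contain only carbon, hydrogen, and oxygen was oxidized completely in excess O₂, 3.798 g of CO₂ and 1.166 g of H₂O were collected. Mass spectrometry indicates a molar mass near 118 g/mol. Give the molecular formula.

mol C = 3.798 g CO₂ ÷ 44.009 g/mol = 0.086301 mol
mol H = 2 × 1.166 g H₂O ÷ 18.015 g/mol = 0.12945 mol
mass O = 2.548 − (1.0366 + 0.13048) = 1.3810 g → mol O = 1.3810 ÷ 15.999 = 0.086315 mol
Divide by the smallest (0.086301 mol): C 1.000, H 1.500, O 1.000
Multiplying each by 2 gives whole numbers: C 2.00, H 3.00, O 2.00
Empirical formula: C2H3O2
Empirical-formula mass = 59.04 g/mol; 118 ÷ 59.04 ≈ 2, so the molecular formula is C4H6O4.

C4H6O4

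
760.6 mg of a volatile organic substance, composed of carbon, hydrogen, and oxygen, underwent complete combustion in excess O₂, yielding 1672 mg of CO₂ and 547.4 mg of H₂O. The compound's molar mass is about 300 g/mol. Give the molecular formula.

C15H24O6

mol C = 1.672 g CO₂ ÷ 44.009 g/mol = 0.037992 mol
mol H = 2 × 0.5474 g H₂O ÷ 18.015 g/mol = 0.060772 mol
mass O = 0.7606 − (0.45632 + 0.061258) = 0.24302 g → mol O = 0.24302 ÷ 15.999 = 0.015190 mol
Divide by the smallest (0.015190 mol): C 2.501, H 4.001, O 1.000
Multiplying each by 2 gives whole numbers: C 5.00, H 8.00, O 2.00
Empirical formula: C5H8O2
Empirical-formula mass = 100.12 g/mol; 300 ÷ 100.12 ≈ 3, so the molecular formula is C15H24O6.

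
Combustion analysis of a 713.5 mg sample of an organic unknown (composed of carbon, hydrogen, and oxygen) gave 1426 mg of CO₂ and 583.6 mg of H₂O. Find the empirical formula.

mol C = 1.426 g CO₂ ÷ 44.009 g/mol = 0.032402 mol
mol H = 2 × 0.5836 g H₂O ÷ 18.015 g/mol = 0.064790 mol
mass O = 0.7135 − (0.38919 + 0.065309) = 0.25901 g → mol O = 0.25901 ÷ 15.999 = 0.016189 mol
Divide by the smallest (0.016189 mol): C 2.002, H 4.002, O 1.000

C2H4O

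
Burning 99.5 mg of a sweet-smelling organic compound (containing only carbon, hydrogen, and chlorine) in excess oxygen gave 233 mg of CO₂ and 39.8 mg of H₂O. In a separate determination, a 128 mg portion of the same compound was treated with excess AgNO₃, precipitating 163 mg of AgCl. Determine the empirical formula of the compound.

C6H5Cl

mol C = 0.233 g CO₂ ÷ 44.009 g/mol = 0.005294 mol
mol H = 2 × 0.0398 g H₂O ÷ 18.015 g/mol = 0.004419 mol
From the AgCl data: mol Cl per gram of compound = (0.163 ÷ 143.318) ÷ 0.128 = 0.008885 mol/g, so in the 0.0995 g combustion sample mol Cl = 0.0008841 mol
Divide by the smallest (0.0008841 mol): C 5.988, H 4.998, Cl 1.000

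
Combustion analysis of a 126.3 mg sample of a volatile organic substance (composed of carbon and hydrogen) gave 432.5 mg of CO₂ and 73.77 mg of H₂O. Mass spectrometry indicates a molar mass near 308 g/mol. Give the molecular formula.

C24H20

mol C = 0.4325 g CO₂ ÷ 44.009 g/mol = 0.0098275 mol
mol H = 2 × 0.07377 g H₂O ÷ 18.015 g/mol = 0.0081898 mol
Divide by the smallest (0.0081898 mol): C 1.200, H 1.000
Multiplying each by 5 gives whole numbers: C 6.00, H 5.00
Empirical formula: C6H5
Empirical-formula mass = 77.11 g/mol; 308 ÷ 77.11 ≈ 4, so the molecular formula is C24H20.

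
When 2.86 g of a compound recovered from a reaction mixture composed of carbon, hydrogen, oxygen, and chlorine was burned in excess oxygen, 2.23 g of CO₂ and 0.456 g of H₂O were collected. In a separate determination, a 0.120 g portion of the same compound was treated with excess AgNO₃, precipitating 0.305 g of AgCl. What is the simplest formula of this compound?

C2H2Cl2O

mol C = 2.23 g CO₂ ÷ 44.009 g/mol = 0.05067 mol
mol H = 2 × 0.456 g H₂O ÷ 18.015 g/mol = 0.05062 mol
From the AgCl data: mol Cl per gram of compound = (0.305 ÷ 143.318) ÷ 0.120 = 0.01773 mol/g, so in the 2.86 g combustion sample mol Cl = 0.05072 mol
mass O = 2.86 − (0.6086 + 0.05103 + 1.798) = 0.4023 g → mol O = 0.4023 ÷ 15.999 = 0.02515 mol
Divide by the smallest (0.02515 mol): C 2.015, H 2.013, Cl 2.017, O 1.000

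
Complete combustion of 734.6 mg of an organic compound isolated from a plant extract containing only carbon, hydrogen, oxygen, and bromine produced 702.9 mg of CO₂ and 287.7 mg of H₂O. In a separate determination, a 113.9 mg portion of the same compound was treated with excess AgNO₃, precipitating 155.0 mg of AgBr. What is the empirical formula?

mol C = 0.7029 g CO₂ ÷ 44.009 g/mol = 0.015972 mol
mol H = 2 × 0.2877 g H₂O ÷ 18.015 g/mol = 0.031940 mol
From the AgBr data: mol Br per gram of compound = (0.1550 ÷ 187.772) ÷ 0.1139 = 0.0072473 mol/g, so in the 0.7346 g combustion sample mol Br = 0.0053239 mol
mass O = 0.7346 − (0.19184 + 0.032196 + 0.42540) = 0.085169 g → mol O = 0.085169 ÷ 15.999 = 0.0053234 mol
Divide by the smallest (0.0053234 mol): C 3.000, H 6.000, Br 1.000, O 1.000

C3H6BrO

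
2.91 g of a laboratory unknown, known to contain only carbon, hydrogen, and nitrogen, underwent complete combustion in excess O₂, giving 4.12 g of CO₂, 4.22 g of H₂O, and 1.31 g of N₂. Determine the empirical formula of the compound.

mol C = 4.12 g CO₂ ÷ 44.009 g/mol = 0.09362 mol
mol H = 2 × 4.22 g H₂O ÷ 18.015 g/mol = 0.4685 mol
mol N = 2 × 1.31 g N₂ ÷ 28.014 g/mol = 0.09352 mol
Divide by the smallest (0.09352 mol): C 1.001, H 5.009, N 1.000

CH5N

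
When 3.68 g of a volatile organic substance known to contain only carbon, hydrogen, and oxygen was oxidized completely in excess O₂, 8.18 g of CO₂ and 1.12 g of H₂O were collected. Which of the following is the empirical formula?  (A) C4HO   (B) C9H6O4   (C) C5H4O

mol C = 8.18 g CO₂ ÷ 44.009 g/mol = 0.1859 mol
mol H = 2 × 1.12 g H₂O ÷ 18.015 g/mol = 0.1243 mol
mass O = 3.68 − (2.232 + 0.1253) = 1.322 g → mol O = 1.322 ÷ 15.999 = 0.08264 mol
Divide by the smallest (0.08264 mol): C 2.249, H 1.505, O 1.000
Multiplying each by 4 gives whole numbers: C 9.00, H 6.02, O 4.00

(B) C9H6O4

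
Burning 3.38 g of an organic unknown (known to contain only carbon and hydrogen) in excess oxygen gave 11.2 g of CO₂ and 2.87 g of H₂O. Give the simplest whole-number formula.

C4H5

mol C = 11.2 g CO₂ ÷ 44.009 g/mol = 0.2545 mol
mol H = 2 × 2.87 g H₂O ÷ 18.015 g/mol = 0.3186 mol
Divide by the smallest (0.2545 mol): C 1.000, H 1.252
Multiplying each by 4 gives whole numbers: C 4.00, H 5.01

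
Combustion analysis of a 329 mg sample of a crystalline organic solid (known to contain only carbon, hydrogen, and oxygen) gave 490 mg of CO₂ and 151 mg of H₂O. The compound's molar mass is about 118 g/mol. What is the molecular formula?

mol C = 0.490 g CO₂ ÷ 44.009 g/mol = 0.01113 mol
mol H = 2 × 0.151 g H₂O ÷ 18.015 g/mol = 0.01676 mol
mass O = 0.329 − (0.1337 + 0.01690) = 0.1784 g → mol O = 0.1784 ÷ 15.999 = 0.01115 mol
Divide by the smallest (0.01113 mol): C 1.000, H 1.506, O 1.001
Multiplying each by 2 gives whole numbers: C 2.00, H 3.01, O 2.00
Empirical formula: C2H3O2
Empirical-formula mass = 59.04 g/mol; 118 ÷ 59.04 ≈ 2, so the molecular formula is C4H6O4.

C4H6O4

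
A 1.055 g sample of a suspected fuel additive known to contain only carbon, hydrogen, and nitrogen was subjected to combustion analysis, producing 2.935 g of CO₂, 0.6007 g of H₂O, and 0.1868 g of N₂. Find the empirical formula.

mol C = 2.935 g CO₂ ÷ 44.009 g/mol = 0.066691 mol
mol H = 2 × 0.6007 g H₂O ÷ 18.015 g/mol = 0.066689 mol
mol N = 2 × 0.1868 g N₂ ÷ 28.014 g/mol = 0.013336 mol
Divide by the smallest (0.013336 mol): C 5.001, H 5.001, N 1.000

C5H5N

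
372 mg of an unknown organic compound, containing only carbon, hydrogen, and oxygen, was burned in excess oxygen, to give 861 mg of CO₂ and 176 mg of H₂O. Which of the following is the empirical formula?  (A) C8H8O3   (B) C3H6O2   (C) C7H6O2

mol C = 0.861 g CO₂ ÷ 44.009 g/mol = 0.01956 mol
mol H = 2 × 0.176 g H₂O ÷ 18.015 g/mol = 0.01954 mol
mass O = 0.372 − (0.2350 + 0.01970) = 0.1173 g → mol O = 0.1173 ÷ 15.999 = 0.007333 mol
Divide by the smallest (0.007333 mol): C 2.668, H 2.665, O 1.000
Multiplying each by 3 gives whole numbers: C 8.00, H 7.99, O 3.00

(A) C8H8O3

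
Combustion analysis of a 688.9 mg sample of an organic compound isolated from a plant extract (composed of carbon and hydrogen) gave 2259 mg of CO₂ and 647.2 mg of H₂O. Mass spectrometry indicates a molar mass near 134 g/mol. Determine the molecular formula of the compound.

C10H14

mol C = 2.259 g CO₂ ÷ 44.009 g/mol = 0.051330 mol
mol H = 2 × 0.6472 g H₂O ÷ 18.015 g/mol = 0.071851 mol
Divide by the smallest (0.051330 mol): C 1.000, H 1.400
Multiplying each by 5 gives whole numbers: C 5.00, H 7.00
Empirical formula: C5H7
Empirical-formula mass = 67.11 g/mol; 134 ÷ 67.11 ≈ 2, so the molecular formula is C10H14.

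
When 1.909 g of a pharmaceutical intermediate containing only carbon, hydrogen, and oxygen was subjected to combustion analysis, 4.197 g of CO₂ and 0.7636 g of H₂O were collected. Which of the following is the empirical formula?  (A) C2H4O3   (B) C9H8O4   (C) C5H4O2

mol C = 4.197 g CO₂ ÷ 44.009 g/mol = 0.095367 mol
mol H = 2 × 0.7636 g H₂O ÷ 18.015 g/mol = 0.084774 mol
mass O = 1.909 − (1.1455 + 0.085452) = 0.67810 g → mol O = 0.67810 ÷ 15.999 = 0.042384 mol
Divide by the smallest (0.042384 mol): C 2.250, H 2.000, O 1.000
Multiplying each by 4 gives whole numbers: C 9.00, H 8.00, O 4.00

(B) C9H8O4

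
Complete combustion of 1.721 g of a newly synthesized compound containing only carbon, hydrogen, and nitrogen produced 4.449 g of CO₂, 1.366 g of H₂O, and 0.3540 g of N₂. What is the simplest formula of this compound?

C4H6N

mol C = 4.449 g CO₂ ÷ 44.009 g/mol = 0.10109 mol
mol H = 2 × 1.366 g H₂O ÷ 18.015 g/mol = 0.15165 mol
mol N = 2 × 0.3540 g N₂ ÷ 28.014 g/mol = 0.025273 mol
Divide by the smallest (0.025273 mol): C 4.000, H 6.001, N 1.000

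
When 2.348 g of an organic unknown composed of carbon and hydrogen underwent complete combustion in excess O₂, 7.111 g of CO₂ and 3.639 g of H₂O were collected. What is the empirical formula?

mol C = 7.111 g CO₂ ÷ 44.009 g/mol = 0.16158 mol
mol H = 2 × 3.639 g H₂O ÷ 18.015 g/mol = 0.40400 mol
Divide by the smallest (0.16158 mol): C 1.000, H 2.500
Multiplying each by 2 gives whole numbers: C 2.00, H 5.00

C2H5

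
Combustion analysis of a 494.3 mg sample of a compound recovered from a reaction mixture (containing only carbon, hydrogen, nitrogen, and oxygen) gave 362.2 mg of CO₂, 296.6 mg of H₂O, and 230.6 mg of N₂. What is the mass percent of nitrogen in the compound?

46.65%

mol C = 0.3622 g CO₂ ÷ 44.009 g/mol = 0.0082301 mol
mol H = 2 × 0.2966 g H₂O ÷ 18.015 g/mol = 0.032928 mol
mol N = 2 × 0.2306 g N₂ ÷ 28.014 g/mol = 0.016463 mol
mass O = 0.4943 − (0.098852 + 0.033192 + 0.23060) = 0.13166 g → mol O = 0.13166 ÷ 15.999 = 0.0082290 mol
mass % N = 0.23060 g ÷ 0.4943 g × 100%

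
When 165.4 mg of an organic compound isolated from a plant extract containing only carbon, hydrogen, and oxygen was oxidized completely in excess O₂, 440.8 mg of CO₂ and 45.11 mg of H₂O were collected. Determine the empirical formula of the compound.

mol C = 0.4408 g CO₂ ÷ 44.009 g/mol = 0.010016 mol
mol H = 2 × 0.04511 g H₂O ÷ 18.015 g/mol = 0.0050080 mol
mass O = 0.1654 − (0.12030 + 0.0050481) = 0.040048 g → mol O = 0.040048 ÷ 15.999 = 0.0025032 mol
Divide by the smallest (0.0025032 mol): C 4.001, H 2.001, O 1.000

C4H2O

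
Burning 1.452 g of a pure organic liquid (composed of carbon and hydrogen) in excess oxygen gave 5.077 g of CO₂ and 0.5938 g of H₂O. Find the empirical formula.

C7H4

mol C = 5.077 g CO₂ ÷ 44.009 g/mol = 0.11536 mol
mol H = 2 × 0.5938 g H₂O ÷ 18.015 g/mol = 0.065923 mol
Divide by the smallest (0.065923 mol): C 1.750, H 1.000
Multiplying each by 4 gives whole numbers: C 7.00, H 4.00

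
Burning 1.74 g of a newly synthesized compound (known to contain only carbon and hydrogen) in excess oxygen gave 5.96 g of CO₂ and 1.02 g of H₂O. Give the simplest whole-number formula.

C6H5

mol C = 5.96 g CO₂ ÷ 44.009 g/mol = 0.1354 mol
mol H = 2 × 1.02 g H₂O ÷ 18.015 g/mol = 0.1132 mol
Divide by the smallest (0.1132 mol): C 1.196, H 1.000
Multiplying each by 5 gives whole numbers: C 5.98, H 5.00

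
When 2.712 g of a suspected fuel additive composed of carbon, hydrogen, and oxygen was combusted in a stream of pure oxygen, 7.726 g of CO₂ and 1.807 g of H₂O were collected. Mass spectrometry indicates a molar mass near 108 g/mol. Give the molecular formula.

mol C = 7.726 g CO₂ ÷ 44.009 g/mol = 0.17556 mol
mol H = 2 × 1.807 g H₂O ÷ 18.015 g/mol = 0.20061 mol
mass O = 2.712 − (2.1086 + 0.20222) = 0.40119 g → mol O = 0.40119 ÷ 15.999 = 0.025076 mol
Divide by the smallest (0.025076 mol): C 7.001, H 8.000, O 1.000
Empirical formula: C7H8O
Empirical-formula mass = 108.14 g/mol; 108 ÷ 108.14 ≈ 1, so the molecular formula is C7H8O.

C7H8O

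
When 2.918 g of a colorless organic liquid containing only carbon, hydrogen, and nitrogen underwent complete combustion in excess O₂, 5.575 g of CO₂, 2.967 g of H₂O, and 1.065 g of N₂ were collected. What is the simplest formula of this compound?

mol C = 5.575 g CO₂ ÷ 44.009 g/mol = 0.12668 mol
mol H = 2 × 2.967 g H₂O ÷ 18.015 g/mol = 0.32939 mol
mol N = 2 × 1.065 g N₂ ÷ 28.014 g/mol = 0.076033 mol
Divide by the smallest (0.076033 mol): C 1.666, H 4.332, N 1.000
Multiplying each by 3 gives whole numbers: C 5.00, H 13.00, N 3.00

C5H13N3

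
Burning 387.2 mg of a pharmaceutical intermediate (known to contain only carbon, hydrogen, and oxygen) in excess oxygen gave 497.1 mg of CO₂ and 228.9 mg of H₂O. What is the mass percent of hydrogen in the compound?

mol C = 0.4971 g CO₂ ÷ 44.009 g/mol = 0.011295 mol
mol H = 2 × 0.2289 g H₂O ÷ 18.015 g/mol = 0.025412 mol
mass O = 0.3872 − (0.13567 + 0.025615) = 0.22592 g → mol O = 0.22592 ÷ 15.999 = 0.014121 mol
mass % H = 0.025615 g ÷ 0.3872 g × 100%

6.62%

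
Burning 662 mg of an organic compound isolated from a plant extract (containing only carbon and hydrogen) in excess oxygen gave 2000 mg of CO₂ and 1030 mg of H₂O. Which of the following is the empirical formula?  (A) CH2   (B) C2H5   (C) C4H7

mol C = 2.00 g CO₂ ÷ 44.009 g/mol = 0.04545 mol
mol H = 2 × 1.03 g H₂O ÷ 18.015 g/mol = 0.1143 mol
Divide by the smallest (0.04545 mol): C 1.000, H 2.516
Multiplying each by 2 gives whole numbers: C 2.00, H 5.03

(B) C2H5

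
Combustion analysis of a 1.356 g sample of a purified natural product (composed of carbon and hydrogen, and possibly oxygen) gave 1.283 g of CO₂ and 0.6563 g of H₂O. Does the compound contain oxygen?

mol C = 1.283 g CO₂ ÷ 44.009 g/mol = 0.029153 mol
mol H = 2 × 0.6563 g H₂O ÷ 18.015 g/mol = 0.072862 mol
C and H account for only 0.42360 g of the 1.356 g sample; the remaining 0.93240 g must be oxygen.

yes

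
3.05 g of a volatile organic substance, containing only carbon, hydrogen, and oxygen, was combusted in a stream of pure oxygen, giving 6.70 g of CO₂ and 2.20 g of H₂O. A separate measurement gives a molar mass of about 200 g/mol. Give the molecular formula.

C10H16O4

mol C = 6.70 g CO₂ ÷ 44.009 g/mol = 0.1522 mol
mol H = 2 × 2.20 g H₂O ÷ 18.015 g/mol = 0.2442 mol
mass O = 3.05 − (1.829 + 0.2462) = 0.9752 g → mol O = 0.9752 ÷ 15.999 = 0.06096 mol
Divide by the smallest (0.06096 mol): C 2.498, H 4.007, O 1.000
Multiplying each by 2 gives whole numbers: C 5.00, H 8.01, O 2.00
Empirical formula: C5H8O2
Empirical-formula mass = 100.12 g/mol; 200 ÷ 100.12 ≈ 2, so the molecular formula is C10H16O4.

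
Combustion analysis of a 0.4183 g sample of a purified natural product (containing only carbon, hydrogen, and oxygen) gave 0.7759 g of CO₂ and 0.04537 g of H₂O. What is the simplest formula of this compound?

C7H2O5

mol C = 0.7759 g CO₂ ÷ 44.009 g/mol = 0.017630 mol
mol H = 2 × 0.04537 g H₂O ÷ 18.015 g/mol = 0.0050369 mol
mass O = 0.4183 − (0.21176 + 0.0050772) = 0.20146 g → mol O = 0.20146 ÷ 15.999 = 0.012592 mol
Divide by the smallest (0.0050369 mol): C 3.500, H 1.000, O 2.500
Multiplying each by 2 gives whole numbers: C 7.00, H 2.00, O 5.00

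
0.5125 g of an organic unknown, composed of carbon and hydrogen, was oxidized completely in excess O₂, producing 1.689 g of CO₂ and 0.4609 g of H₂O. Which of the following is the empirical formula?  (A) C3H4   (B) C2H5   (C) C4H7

(A) C3H4

mol C = 1.689 g CO₂ ÷ 44.009 g/mol = 0.038379 mol
mol H = 2 × 0.4609 g H₂O ÷ 18.015 g/mol = 0.051168 mol
Divide by the smallest (0.038379 mol): C 1.000, H 1.333
Multiplying each by 3 gives whole numbers: C 3.00, H 4.00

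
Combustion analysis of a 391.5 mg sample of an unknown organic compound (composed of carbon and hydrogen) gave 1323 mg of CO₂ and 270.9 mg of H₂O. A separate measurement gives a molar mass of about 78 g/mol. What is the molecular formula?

C6H6

mol C = 1.323 g CO₂ ÷ 44.009 g/mol = 0.030062 mol
mol H = 2 × 0.2709 g H₂O ÷ 18.015 g/mol = 0.030075 mol
Divide by the smallest (0.030062 mol): C 1.000, H 1.000
Empirical formula: CH
Empirical-formula mass = 13.02 g/mol; 78 ÷ 13.02 ≈ 6, so the molecular formula is C6H6.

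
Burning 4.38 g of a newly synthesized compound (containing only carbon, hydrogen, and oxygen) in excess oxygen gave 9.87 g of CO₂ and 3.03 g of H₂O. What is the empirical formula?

mol C = 9.87 g CO₂ ÷ 44.009 g/mol = 0.2243 mol
mol H = 2 × 3.03 g H₂O ÷ 18.015 g/mol = 0.3364 mol
mass O = 4.38 − (2.694 + 0.3391) = 1.347 g → mol O = 1.347 ÷ 15.999 = 0.08420 mol
Divide by the smallest (0.08420 mol): C 2.663, H 3.995, O 1.000
Multiplying each by 3 gives whole numbers: C 7.99, H 11.98, O 3.00

C8H12O3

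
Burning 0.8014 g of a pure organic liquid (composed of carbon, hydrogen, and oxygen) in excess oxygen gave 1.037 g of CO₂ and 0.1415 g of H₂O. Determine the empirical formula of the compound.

C3H2O4

mol C = 1.037 g CO₂ ÷ 44.009 g/mol = 0.023563 mol
mol H = 2 × 0.1415 g H₂O ÷ 18.015 g/mol = 0.015709 mol
mass O = 0.8014 − (0.28302 + 0.015835) = 0.50255 g → mol O = 0.50255 ÷ 15.999 = 0.031411 mol
Divide by the smallest (0.015709 mol): C 1.500, H 1.000, O 2.000
Multiplying each by 2 gives whole numbers: C 3.00, H 2.00, O 4.00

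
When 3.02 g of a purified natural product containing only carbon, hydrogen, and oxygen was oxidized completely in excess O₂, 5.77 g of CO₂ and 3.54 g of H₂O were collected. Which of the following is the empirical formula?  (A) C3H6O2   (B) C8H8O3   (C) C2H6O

mol C = 5.77 g CO₂ ÷ 44.009 g/mol = 0.1311 mol
mol H = 2 × 3.54 g H₂O ÷ 18.015 g/mol = 0.3930 mol
mass O = 3.02 − (1.575 + 0.3961) = 1.049 g → mol O = 1.049 ÷ 15.999 = 0.06557 mol
Divide by the smallest (0.06557 mol): C 1.999, H 5.993, O 1.000

(C) C2H6O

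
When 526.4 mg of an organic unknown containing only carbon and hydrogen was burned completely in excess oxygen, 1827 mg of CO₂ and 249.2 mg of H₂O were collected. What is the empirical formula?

C3H2

mol C = 1.827 g CO₂ ÷ 44.009 g/mol = 0.041514 mol
mol H = 2 × 0.2492 g H₂O ÷ 18.015 g/mol = 0.027666 mol
Divide by the smallest (0.027666 mol): C 1.501, H 1.000
Multiplying each by 2 gives whole numbers: C 3.00, H 2.00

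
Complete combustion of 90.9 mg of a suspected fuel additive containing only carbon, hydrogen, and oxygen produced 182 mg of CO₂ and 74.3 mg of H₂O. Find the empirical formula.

mol C = 0.182 g CO₂ ÷ 44.009 g/mol = 0.004136 mol
mol H = 2 × 0.0743 g H₂O ÷ 18.015 g/mol = 0.008249 mol
mass O = 0.0909 − (0.04967 + 0.008315) = 0.03291 g → mol O = 0.03291 ÷ 15.999 = 0.002057 mol
Divide by the smallest (0.002057 mol): C 2.010, H 4.010, O 1.000

C2H4O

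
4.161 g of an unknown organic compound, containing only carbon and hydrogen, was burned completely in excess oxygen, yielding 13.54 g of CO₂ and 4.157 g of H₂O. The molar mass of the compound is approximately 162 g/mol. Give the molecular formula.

mol C = 13.54 g CO₂ ÷ 44.009 g/mol = 0.30766 mol
mol H = 2 × 4.157 g H₂O ÷ 18.015 g/mol = 0.46150 mol
Divide by the smallest (0.30766 mol): C 1.000, H 1.500
Multiplying each by 2 gives whole numbers: C 2.00, H 3.00
Empirical formula: C2H3
Empirical-formula mass = 27.05 g/mol; 162 ÷ 27.05 ≈ 6, so the molecular formula is C12H18.

C12H18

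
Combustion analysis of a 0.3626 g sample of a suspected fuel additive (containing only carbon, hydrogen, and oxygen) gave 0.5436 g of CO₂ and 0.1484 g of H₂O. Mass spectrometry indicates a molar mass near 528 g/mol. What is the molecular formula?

C18H24O18

mol C = 0.5436 g CO₂ ÷ 44.009 g/mol = 0.012352 mol
mol H = 2 × 0.1484 g H₂O ÷ 18.015 g/mol = 0.016475 mol
mass O = 0.3626 − (0.14836 + 0.016607) = 0.19763 g → mol O = 0.19763 ÷ 15.999 = 0.012353 mol
Divide by the smallest (0.012352 mol): C 1.000, H 1.334, O 1.000
Multiplying each by 3 gives whole numbers: C 3.00, H 4.00, O 3.00
Empirical formula: C3H4O3
Empirical-formula mass = 88.06 g/mol; 528 ÷ 88.06 ≈ 6, so the molecular formula is C18H24O18.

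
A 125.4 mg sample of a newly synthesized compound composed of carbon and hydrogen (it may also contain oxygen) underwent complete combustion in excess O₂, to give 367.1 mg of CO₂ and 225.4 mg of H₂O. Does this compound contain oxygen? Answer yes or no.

mol C = 0.3671 g CO₂ ÷ 44.009 g/mol = 0.0083415 mol
mol H = 2 × 0.2254 g H₂O ÷ 18.015 g/mol = 0.025024 mol
C and H together account for 0.12541 g — essentially the entire 0.1254 g sample — so the compound contains no oxygen.

no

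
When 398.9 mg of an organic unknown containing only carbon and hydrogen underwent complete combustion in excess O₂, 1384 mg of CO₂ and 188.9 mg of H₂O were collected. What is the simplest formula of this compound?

C3H2

mol C = 1.384 g CO₂ ÷ 44.009 g/mol = 0.031448 mol
mol H = 2 × 0.1889 g H₂O ÷ 18.015 g/mol = 0.020971 mol
Divide by the smallest (0.020971 mol): C 1.500, H 1.000
Multiplying each by 2 gives whole numbers: C 3.00, H 2.00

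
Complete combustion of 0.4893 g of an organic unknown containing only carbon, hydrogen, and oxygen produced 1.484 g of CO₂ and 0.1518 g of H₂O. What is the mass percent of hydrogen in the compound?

3.47%

mol C = 1.484 g CO₂ ÷ 44.009 g/mol = 0.033720 mol
mol H = 2 × 0.1518 g H₂O ÷ 18.015 g/mol = 0.016853 mol
mass O = 0.4893 − (0.40502 + 0.016987) = 0.067297 g → mol O = 0.067297 ÷ 15.999 = 0.0042063 mol
mass % H = 0.016987 g ÷ 0.4893 g × 100%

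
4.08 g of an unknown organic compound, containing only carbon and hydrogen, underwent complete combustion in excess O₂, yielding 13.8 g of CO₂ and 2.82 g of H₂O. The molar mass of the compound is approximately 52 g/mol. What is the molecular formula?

mol C = 13.8 g CO₂ ÷ 44.009 g/mol = 0.3136 mol
mol H = 2 × 2.82 g H₂O ÷ 18.015 g/mol = 0.3131 mol
Divide by the smallest (0.3131 mol): C 1.002, H 1.000
Empirical formula: CH
Empirical-formula mass = 13.02 g/mol; 52 ÷ 13.02 ≈ 4, so the molecular formula is C4H4.

C4H4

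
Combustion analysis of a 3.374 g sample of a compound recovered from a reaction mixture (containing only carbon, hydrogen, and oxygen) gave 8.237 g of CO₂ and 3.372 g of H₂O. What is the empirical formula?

C4H8O

mol C = 8.237 g CO₂ ÷ 44.009 g/mol = 0.18717 mol
mol H = 2 × 3.372 g H₂O ÷ 18.015 g/mol = 0.37435 mol
mass O = 3.374 − (2.2481 + 0.37735) = 0.74860 g → mol O = 0.74860 ÷ 15.999 = 0.046790 mol
Divide by the smallest (0.046790 mol): C 4.000, H 8.001, O 1.000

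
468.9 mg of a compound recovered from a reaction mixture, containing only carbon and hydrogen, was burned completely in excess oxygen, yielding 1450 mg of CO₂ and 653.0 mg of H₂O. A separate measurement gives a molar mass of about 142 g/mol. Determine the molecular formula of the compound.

mol C = 1.450 g CO₂ ÷ 44.009 g/mol = 0.032948 mol
mol H = 2 × 0.6530 g H₂O ÷ 18.015 g/mol = 0.072495 mol
Divide by the smallest (0.032948 mol): C 1.000, H 2.200
Multiplying each by 5 gives whole numbers: C 5.00, H 11.00
Empirical formula: C5H11
Empirical-formula mass = 71.14 g/mol; 142 ÷ 71.14 ≈ 2, so the molecular formula is C10H22.

C10H22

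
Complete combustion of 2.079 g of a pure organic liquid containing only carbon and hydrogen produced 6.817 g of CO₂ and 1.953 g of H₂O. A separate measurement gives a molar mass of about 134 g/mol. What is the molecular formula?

mol C = 6.817 g CO₂ ÷ 44.009 g/mol = 0.15490 mol
mol H = 2 × 1.953 g H₂O ÷ 18.015 g/mol = 0.21682 mol
Divide by the smallest (0.15490 mol): C 1.000, H 1.400
Multiplying each by 5 gives whole numbers: C 5.00, H 7.00
Empirical formula: C5H7
Empirical-formula mass = 67.11 g/mol; 134 ÷ 67.11 ≈ 2, so the molecular formula is C10H14.

C10H14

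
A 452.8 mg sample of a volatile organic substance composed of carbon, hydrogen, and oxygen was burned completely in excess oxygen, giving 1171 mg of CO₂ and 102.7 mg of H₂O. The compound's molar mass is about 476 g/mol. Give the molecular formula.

C28H12O8

mol C = 1.171 g CO₂ ÷ 44.009 g/mol = 0.026608 mol
mol H = 2 × 0.1027 g H₂O ÷ 18.015 g/mol = 0.011402 mol
mass O = 0.4528 − (0.31959 + 0.011493) = 0.12172 g → mol O = 0.12172 ÷ 15.999 = 0.0076077 mol
Divide by the smallest (0.0076077 mol): C 3.498, H 1.499, O 1.000
Multiplying each by 2 gives whole numbers: C 7.00, H 3.00, O 2.00
Empirical formula: C7H3O2
Empirical-formula mass = 119.10 g/mol; 476 ÷ 119.10 ≈ 4, so the molecular formula is C28H12O8.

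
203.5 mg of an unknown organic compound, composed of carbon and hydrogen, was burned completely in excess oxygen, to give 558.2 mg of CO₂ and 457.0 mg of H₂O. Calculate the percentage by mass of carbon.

mol C = 0.5582 g CO₂ ÷ 44.009 g/mol = 0.012684 mol
mol H = 2 × 0.4570 g H₂O ÷ 18.015 g/mol = 0.050735 mol
mass % C = 0.15234 g ÷ 0.2035 g × 100%

74.86%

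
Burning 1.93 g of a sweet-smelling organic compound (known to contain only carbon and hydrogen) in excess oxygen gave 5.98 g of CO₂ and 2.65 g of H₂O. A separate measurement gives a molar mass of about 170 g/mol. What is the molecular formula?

C12H26

mol C = 5.98 g CO₂ ÷ 44.009 g/mol = 0.1359 mol
mol H = 2 × 2.65 g H₂O ÷ 18.015 g/mol = 0.2942 mol
Divide by the smallest (0.1359 mol): C 1.000, H 2.165
Multiplying each by 6 gives whole numbers: C 6.00, H 12.99
Empirical formula: C6H13
Empirical-formula mass = 85.17 g/mol; 170 ÷ 85.17 ≈ 2, so the molecular formula is C12H26.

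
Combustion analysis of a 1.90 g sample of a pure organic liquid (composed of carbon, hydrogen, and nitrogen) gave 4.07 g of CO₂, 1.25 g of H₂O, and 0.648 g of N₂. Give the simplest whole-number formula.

mol C = 4.07 g CO₂ ÷ 44.009 g/mol = 0.09248 mol
mol H = 2 × 1.25 g H₂O ÷ 18.015 g/mol = 0.1388 mol
mol N = 2 × 0.648 g N₂ ÷ 28.014 g/mol = 0.04626 mol
Divide by the smallest (0.04626 mol): C 1.999, H 3.000, N 1.000

C2H3N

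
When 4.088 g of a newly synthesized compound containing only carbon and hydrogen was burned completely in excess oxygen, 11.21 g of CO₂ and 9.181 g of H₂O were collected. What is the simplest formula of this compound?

mol C = 11.21 g CO₂ ÷ 44.009 g/mol = 0.25472 mol
mol H = 2 × 9.181 g H₂O ÷ 18.015 g/mol = 1.0193 mol
Divide by the smallest (0.25472 mol): C 1.000, H 4.001

CH4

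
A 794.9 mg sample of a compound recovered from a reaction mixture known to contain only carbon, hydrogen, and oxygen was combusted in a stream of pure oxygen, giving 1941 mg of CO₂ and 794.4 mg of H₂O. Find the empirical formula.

C4H8O

mol C = 1.941 g CO₂ ÷ 44.009 g/mol = 0.044105 mol
mol H = 2 × 0.7944 g H₂O ÷ 18.015 g/mol = 0.088193 mol
mass O = 0.7949 − (0.52974 + 0.088899) = 0.17626 g → mol O = 0.17626 ÷ 15.999 = 0.011017 mol
Divide by the smallest (0.011017 mol): C 4.003, H 8.005, O 1.000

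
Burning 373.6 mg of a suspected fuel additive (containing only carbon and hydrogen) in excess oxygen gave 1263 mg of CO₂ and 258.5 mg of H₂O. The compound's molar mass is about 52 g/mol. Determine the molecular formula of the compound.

C4H4

mol C = 1.263 g CO₂ ÷ 44.009 g/mol = 0.028699 mol
mol H = 2 × 0.2585 g H₂O ÷ 18.015 g/mol = 0.028698 mol
Divide by the smallest (0.028698 mol): C 1.000, H 1.000
Empirical formula: CH
Empirical-formula mass = 13.02 g/mol; 52 ÷ 13.02 ≈ 4, so the molecular formula is C4H4.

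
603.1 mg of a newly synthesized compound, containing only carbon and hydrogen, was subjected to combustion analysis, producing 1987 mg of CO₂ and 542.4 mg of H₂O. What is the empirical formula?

C3H4

mol C = 1.987 g CO₂ ÷ 44.009 g/mol = 0.045150 mol
mol H = 2 × 0.5424 g H₂O ÷ 18.015 g/mol = 0.060216 mol
Divide by the smallest (0.045150 mol): C 1.000, H 1.334
Multiplying each by 3 gives whole numbers: C 3.00, H 4.00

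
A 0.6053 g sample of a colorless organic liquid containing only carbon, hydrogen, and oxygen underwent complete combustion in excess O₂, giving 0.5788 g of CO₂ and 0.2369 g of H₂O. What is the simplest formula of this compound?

CH2O2

mol C = 0.5788 g CO₂ ÷ 44.009 g/mol = 0.013152 mol
mol H = 2 × 0.2369 g H₂O ÷ 18.015 g/mol = 0.026300 mol
mass O = 0.6053 − (0.15797 + 0.026511) = 0.42082 g → mol O = 0.42082 ÷ 15.999 = 0.026303 mol
Divide by the smallest (0.013152 mol): C 1.000, H 2.000, O 2.000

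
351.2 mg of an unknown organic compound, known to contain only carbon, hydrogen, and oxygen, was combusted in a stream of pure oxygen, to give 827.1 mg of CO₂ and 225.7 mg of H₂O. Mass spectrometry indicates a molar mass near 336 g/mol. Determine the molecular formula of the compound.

mol C = 0.8271 g CO₂ ÷ 44.009 g/mol = 0.018794 mol
mol H = 2 × 0.2257 g H₂O ÷ 18.015 g/mol = 0.025057 mol
mass O = 0.3512 − (0.22573 + 0.025257) = 0.10021 g → mol O = 0.10021 ÷ 15.999 = 0.0062635 mol
Divide by the smallest (0.0062635 mol): C 3.001, H 4.000, O 1.000
Empirical formula: C3H4O
Empirical-formula mass = 56.06 g/mol; 336 ÷ 56.06 ≈ 6, so the molecular formula is C18H24O6.

C18H24O6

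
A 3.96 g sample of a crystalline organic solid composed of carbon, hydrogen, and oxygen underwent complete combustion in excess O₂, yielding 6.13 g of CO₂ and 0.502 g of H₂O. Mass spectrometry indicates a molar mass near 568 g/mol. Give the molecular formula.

mol C = 6.13 g CO₂ ÷ 44.009 g/mol = 0.1393 mol
mol H = 2 × 0.502 g H₂O ÷ 18.015 g/mol = 0.05573 mol
mass O = 3.96 − (1.673 + 0.05618) = 2.231 g → mol O = 2.231 ÷ 15.999 = 0.1394 mol
Divide by the smallest (0.05573 mol): C 2.499, H 1.000, O 2.502
Multiplying each by 2 gives whole numbers: C 5.00, H 2.00, O 5.00
Empirical formula: C5H2O5
Empirical-formula mass = 142.07 g/mol; 568 ÷ 142.07 ≈ 4, so the molecular formula is C20H8O20.

C20H8O20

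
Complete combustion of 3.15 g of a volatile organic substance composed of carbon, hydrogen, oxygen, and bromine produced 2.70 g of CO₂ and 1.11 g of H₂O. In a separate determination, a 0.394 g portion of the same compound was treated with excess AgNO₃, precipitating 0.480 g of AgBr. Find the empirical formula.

C3H6BrO2

mol C = 2.70 g CO₂ ÷ 44.009 g/mol = 0.06135 mol
mol H = 2 × 1.11 g H₂O ÷ 18.015 g/mol = 0.1232 mol
From the AgBr data: mol Br per gram of compound = (0.480 ÷ 187.772) ÷ 0.394 = 0.006488 mol/g, so in the 3.15 g combustion sample mol Br = 0.02044 mol
mass O = 3.15 − (0.7369 + 0.1242 + 1.633) = 0.6559 g → mol O = 0.6559 ÷ 15.999 = 0.04099 mol
Divide by the smallest (0.02044 mol): C 3.002, H 6.030, Br 1.000, O 2.006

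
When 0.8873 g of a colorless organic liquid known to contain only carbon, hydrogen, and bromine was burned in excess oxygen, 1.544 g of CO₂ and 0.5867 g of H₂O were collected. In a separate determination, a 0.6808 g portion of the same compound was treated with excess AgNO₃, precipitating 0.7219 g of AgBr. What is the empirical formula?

mol C = 1.544 g CO₂ ÷ 44.009 g/mol = 0.035084 mol
mol H = 2 × 0.5867 g H₂O ÷ 18.015 g/mol = 0.065135 mol
From the AgBr data: mol Br per gram of compound = (0.7219 ÷ 187.772) ÷ 0.6808 = 0.0056471 mol/g, so in the 0.8873 g combustion sample mol Br = 0.0050107 mol
Divide by the smallest (0.0050107 mol): C 7.002, H 12.999, Br 1.000

C7H13Br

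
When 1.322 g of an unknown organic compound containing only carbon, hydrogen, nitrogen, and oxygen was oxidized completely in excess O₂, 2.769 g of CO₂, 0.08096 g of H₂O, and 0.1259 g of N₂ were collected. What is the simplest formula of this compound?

C7HNO3

mol C = 2.769 g CO₂ ÷ 44.009 g/mol = 0.062919 mol
mol H = 2 × 0.08096 g H₂O ÷ 18.015 g/mol = 0.0089881 mol
mol N = 2 × 0.1259 g N₂ ÷ 28.014 g/mol = 0.0089884 mol
mass O = 1.322 − (0.75572 + 0.0090600 + 0.12590) = 0.43132 g → mol O = 0.43132 ÷ 15.999 = 0.026959 mol
Divide by the smallest (0.0089881 mol): C 7.000, H 1.000, N 1.000, O 2.999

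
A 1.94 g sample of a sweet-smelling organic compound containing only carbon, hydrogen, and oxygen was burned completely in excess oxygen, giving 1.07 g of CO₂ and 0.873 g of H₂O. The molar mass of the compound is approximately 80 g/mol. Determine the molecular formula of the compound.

mol C = 1.07 g CO₂ ÷ 44.009 g/mol = 0.02431 mol
mol H = 2 × 0.873 g H₂O ÷ 18.015 g/mol = 0.09692 mol
mass O = 1.94 − (0.2920 + 0.09769) = 1.550 g → mol O = 1.550 ÷ 15.999 = 0.09690 mol
Divide by the smallest (0.02431 mol): C 1.000, H 3.986, O 3.985
Empirical formula: CH4O4
Empirical-formula mass = 80.04 g/mol; 80 ÷ 80.04 ≈ 1, so the molecular formula is CH4O4.

CH4O4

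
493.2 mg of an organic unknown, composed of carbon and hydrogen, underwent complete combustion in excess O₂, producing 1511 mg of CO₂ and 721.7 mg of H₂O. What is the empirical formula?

C3H7

mol C = 1.511 g CO₂ ÷ 44.009 g/mol = 0.034334 mol
mol H = 2 × 0.7217 g H₂O ÷ 18.015 g/mol = 0.080122 mol
Divide by the smallest (0.034334 mol): C 1.000, H 2.334
Multiplying each by 3 gives whole numbers: C 3.00, H 7.00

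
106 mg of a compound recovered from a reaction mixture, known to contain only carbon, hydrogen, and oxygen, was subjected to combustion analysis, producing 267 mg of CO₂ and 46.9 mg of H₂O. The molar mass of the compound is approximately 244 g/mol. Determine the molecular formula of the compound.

mol C = 0.267 g CO₂ ÷ 44.009 g/mol = 0.006067 mol
mol H = 2 × 0.0469 g H₂O ÷ 18.015 g/mol = 0.005207 mol
mass O = 0.106 − (0.07287 + 0.005248) = 0.02788 g → mol O = 0.02788 ÷ 15.999 = 0.001743 mol
Divide by the smallest (0.001743 mol): C 3.481, H 2.988, O 1.000
Multiplying each by 2 gives whole numbers: C 6.96, H 5.98, O 2.00
Empirical formula: C7H6O2
Empirical-formula mass = 122.12 g/mol; 244 ÷ 122.12 ≈ 2, so the molecular formula is C14H12O4.

C14H12O4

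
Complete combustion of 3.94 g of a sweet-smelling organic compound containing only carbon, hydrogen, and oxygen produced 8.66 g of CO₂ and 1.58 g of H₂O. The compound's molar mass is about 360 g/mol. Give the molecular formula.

C18H16O8

mol C = 8.66 g CO₂ ÷ 44.009 g/mol = 0.1968 mol
mol H = 2 × 1.58 g H₂O ÷ 18.015 g/mol = 0.1754 mol
mass O = 3.94 − (2.363 + 0.1768) = 1.400 g → mol O = 1.400 ÷ 15.999 = 0.08749 mol
Divide by the smallest (0.08749 mol): C 2.249, H 2.005, O 1.000
Multiplying each by 4 gives whole numbers: C 9.00, H 8.02, O 4.00
Empirical formula: C9H8O4
Empirical-formula mass = 180.16 g/mol; 360 ÷ 180.16 ≈ 2, so the molecular formula is C18H16O8.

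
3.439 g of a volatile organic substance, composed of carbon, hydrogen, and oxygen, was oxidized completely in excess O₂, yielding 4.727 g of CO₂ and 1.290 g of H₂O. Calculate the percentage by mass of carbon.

mol C = 4.727 g CO₂ ÷ 44.009 g/mol = 0.10741 mol
mol H = 2 × 1.290 g H₂O ÷ 18.015 g/mol = 0.14321 mol
mass O = 3.439 − (1.2901 + 0.14436) = 2.0045 g → mol O = 2.0045 ÷ 15.999 = 0.12529 mol
mass % C = 1.2901 g ÷ 3.439 g × 100%

37.51%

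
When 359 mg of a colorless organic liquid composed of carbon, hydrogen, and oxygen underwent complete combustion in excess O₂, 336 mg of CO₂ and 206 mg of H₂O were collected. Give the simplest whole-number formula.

CH3O2

mol C = 0.336 g CO₂ ÷ 44.009 g/mol = 0.007635 mol
mol H = 2 × 0.206 g H₂O ÷ 18.015 g/mol = 0.02287 mol
mass O = 0.359 − (0.09170 + 0.02305) = 0.2442 g → mol O = 0.2442 ÷ 15.999 = 0.01527 mol
Divide by the smallest (0.007635 mol): C 1.000, H 2.995, O 2.000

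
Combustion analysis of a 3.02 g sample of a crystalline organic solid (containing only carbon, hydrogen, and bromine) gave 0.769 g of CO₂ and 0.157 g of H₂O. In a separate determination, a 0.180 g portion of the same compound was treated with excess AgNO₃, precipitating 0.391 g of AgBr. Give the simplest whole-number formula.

CHBr2

mol C = 0.769 g CO₂ ÷ 44.009 g/mol = 0.01747 mol
mol H = 2 × 0.157 g H₂O ÷ 18.015 g/mol = 0.01743 mol
From the AgBr data: mol Br per gram of compound = (0.391 ÷ 187.772) ÷ 0.180 = 0.01157 mol/g, so in the 3.02 g combustion sample mol Br = 0.03494 mol
Divide by the smallest (0.01743 mol): C 1.003, H 1.000, Br 2.004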